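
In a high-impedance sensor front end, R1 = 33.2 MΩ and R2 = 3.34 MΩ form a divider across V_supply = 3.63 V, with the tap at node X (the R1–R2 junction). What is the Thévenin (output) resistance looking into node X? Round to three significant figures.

Looking into X with the source shorted: R_th = R1·R2/(R1+R2) = 33.20 × 3.34/36.54 = 3.035 MΩ.

R_th ≈ 3.03 MΩ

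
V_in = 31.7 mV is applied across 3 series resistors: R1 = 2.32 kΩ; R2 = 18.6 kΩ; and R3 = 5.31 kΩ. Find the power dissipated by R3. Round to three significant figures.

Series current I = V_in/ΣR = 31.7/26.23 = 1.209 µA.
V(R3) = I·R = 6.417 mV; P = V·I = 6.417 × 1.209 = 7.756 nW.

P ≈ 7.76 nW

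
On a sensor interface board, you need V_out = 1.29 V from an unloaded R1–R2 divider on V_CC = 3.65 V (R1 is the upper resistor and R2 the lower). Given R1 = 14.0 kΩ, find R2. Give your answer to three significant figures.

Required fraction k = V_out/V_CC = 0.3534.
So R2 = R1 · V_out/(V_CC − V_out) = 14.0 × 1.29/(3.65 − 1.29) = 14.0 × 0.5466 = 7.653 kΩ.

R2 ≈ 7.65 kΩ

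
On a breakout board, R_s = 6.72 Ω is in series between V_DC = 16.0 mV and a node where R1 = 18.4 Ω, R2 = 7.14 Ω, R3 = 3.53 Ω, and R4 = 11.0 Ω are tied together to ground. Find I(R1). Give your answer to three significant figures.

Combine the parallel branches: R_p = (1/18.4 + 1/7.14 + 1/3.53 + 1/11.0)⁻¹ = 1.759 Ω.
V_A by voltage divider: V_A = 16.0 × 1.759/(6.72 + 1.759) = 3.319 mV.
Branch current I = V_A/R1 = 3.319/18.4 = 0.1804 mA.

I ≈ 0.180 mA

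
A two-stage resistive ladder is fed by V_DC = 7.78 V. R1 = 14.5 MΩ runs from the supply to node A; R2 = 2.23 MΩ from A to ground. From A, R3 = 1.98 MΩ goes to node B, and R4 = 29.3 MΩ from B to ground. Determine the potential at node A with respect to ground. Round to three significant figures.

Node A sees R2 in parallel with the series input of stage 2, R3 + R4 = 31.28 MΩ.
Effective lower resistance at A: R2 ‖ 31.28 = 2.082 MΩ.
First divider: V_A = V_DC · 2.082/(14.5 + 2.082) = 0.9767 V.

V_A ≈ 0.977 V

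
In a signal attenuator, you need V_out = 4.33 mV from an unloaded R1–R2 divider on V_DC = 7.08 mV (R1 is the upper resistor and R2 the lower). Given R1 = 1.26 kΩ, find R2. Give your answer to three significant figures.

R2 ≈ 1.98 kΩ

Required fraction k = V_out/V_DC = 0.6116.
Rearranging, R2 = R1·k/(1−k) = 1.26 × 1.575 = 1.984 kΩ.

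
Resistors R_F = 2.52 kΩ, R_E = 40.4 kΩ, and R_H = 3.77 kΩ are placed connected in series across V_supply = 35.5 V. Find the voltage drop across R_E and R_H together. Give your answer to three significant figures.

V ≈ 33.6 V

Series total: ΣR = 2.52 + 40.4 + 3.77 = 46.69 kΩ.
R_{R_E..R_H} = 40.4 + 3.77 = 44.17 kΩ.
V = V_supply · R/ΣR = 35.5 × 0.9460 = 33.58 V.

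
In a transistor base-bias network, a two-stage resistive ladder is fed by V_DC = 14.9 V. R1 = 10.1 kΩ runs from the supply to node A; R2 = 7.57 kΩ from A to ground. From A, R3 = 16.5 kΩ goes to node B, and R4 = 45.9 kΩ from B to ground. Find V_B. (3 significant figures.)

V_B ≈ 4.39 V

Looking into the second stage from A: R3 + R4 = 62.40 kΩ appears in parallel with R2.
Effective lower resistance at A: R2 ‖ 62.40 = 6.751 kΩ.
V_A = 14.9 × 6.751/(10.1 + 6.751) = 5.969 V.
Then the unloaded second divider: V_B = V_A × R4/(R3+R4) = 5.969 × 0.7356 = 4.391 V.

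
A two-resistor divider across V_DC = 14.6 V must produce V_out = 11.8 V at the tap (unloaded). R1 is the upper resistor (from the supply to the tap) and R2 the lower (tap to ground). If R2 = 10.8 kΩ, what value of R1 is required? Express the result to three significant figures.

R1 ≈ 2.56 kΩ

The divider ratio is R2/(R1+R2) = 11.8/14.6 = 0.8082.
Rearranging, R1 = R2·(1−k)/k = 10.8 × 0.2373 = 2.563 kΩ.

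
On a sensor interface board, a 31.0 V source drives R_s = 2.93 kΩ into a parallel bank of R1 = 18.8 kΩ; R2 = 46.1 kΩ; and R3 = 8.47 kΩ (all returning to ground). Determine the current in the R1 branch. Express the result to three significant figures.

I ≈ 1.05 mA

Parallel bank: R_p = 1/(1/18.8 + 1/46.1 + 1/8.47) = 5.183 kΩ.
V_A by voltage divider: V_A = 31.0 × 5.183/(2.93 + 5.183) = 19.80 V.
Branch current I = V_A/R1 = 19.80/18.8 = 1.053 mA.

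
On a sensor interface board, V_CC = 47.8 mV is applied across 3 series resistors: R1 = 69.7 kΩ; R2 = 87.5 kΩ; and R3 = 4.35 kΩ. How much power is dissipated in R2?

P ≈ 7.66 nW

Series current I = V_CC/ΣR = 47.8/161.6 = 0.2959 µA.
P = I²R = 0.08755 × 87.5 = 7.660 nW.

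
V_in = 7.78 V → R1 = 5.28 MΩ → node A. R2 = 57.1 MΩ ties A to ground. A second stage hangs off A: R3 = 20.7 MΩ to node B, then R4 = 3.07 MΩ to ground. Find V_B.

V_B ≈ 0.764 V

Node A sees R2 in parallel with the series input of stage 2, R3 + R4 = 23.77 MΩ.
R2 ‖ (R3+R4) = 16.78 MΩ.
First divider: V_A = V_in · 16.78/(5.28 + 16.78) = 5.918 V.
Stage 2 is unloaded, so V_B = V_A · R4/(R3+R4) = 5.918 × 3.07/23.77 = 0.7644 V.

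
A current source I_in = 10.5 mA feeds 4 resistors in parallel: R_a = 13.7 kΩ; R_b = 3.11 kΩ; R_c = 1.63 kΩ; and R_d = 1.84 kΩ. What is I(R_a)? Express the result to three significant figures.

I ≈ 0.494 mA

Total conductance ΣG = 1/13.7 + 1/3.11 + 1/1.63 + 1/1.84 = 1.552 (units of 1/kΩ).
R_a takes the fraction G_k/ΣG = 0.07299/1.552 = 0.04705, so I = 10.5 × 0.04705 = 0.4940 mA.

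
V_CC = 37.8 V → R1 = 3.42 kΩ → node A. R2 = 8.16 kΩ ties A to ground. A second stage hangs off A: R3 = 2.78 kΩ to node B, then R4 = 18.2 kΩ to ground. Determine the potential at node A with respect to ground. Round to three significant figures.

The second stage (R3 + R4 = 20.98 kΩ) loads node A in parallel with R2.
Effective lower resistance at A: R2 ‖ 20.98 = 5.875 kΩ.
First divider: V_A = V_CC · 5.875/(3.42 + 5.875) = 23.89 V.

V_A ≈ 23.9 V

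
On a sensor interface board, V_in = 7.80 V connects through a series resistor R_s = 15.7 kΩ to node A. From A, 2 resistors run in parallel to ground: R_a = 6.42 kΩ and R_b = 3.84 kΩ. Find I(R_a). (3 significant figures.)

Parallel bank: R_p = 1/(1/6.42 + 1/3.84) = 2.403 kΩ.
Node voltage V_A = V_in · R_p/(R_s + R_p) = 7.80 × 0.1327 = 1.035 V.
Branch current I = V_A/R_a = 1.035/6.42 = 0.1613 mA.

I ≈ 0.161 mA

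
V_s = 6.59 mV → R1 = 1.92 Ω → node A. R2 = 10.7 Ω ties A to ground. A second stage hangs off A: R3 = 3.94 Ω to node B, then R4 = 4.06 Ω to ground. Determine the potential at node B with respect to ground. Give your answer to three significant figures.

The second stage (R3 + R4 = 8.000 Ω) loads node A in parallel with R2.
R2 ‖ (R3+R4) = 4.578 Ω.
So V_A = 6.59 × 0.7045 = 4.643 mV.
V_B = V_A × 0.5075 = 2.356 mV.

V_B ≈ 2.36 mV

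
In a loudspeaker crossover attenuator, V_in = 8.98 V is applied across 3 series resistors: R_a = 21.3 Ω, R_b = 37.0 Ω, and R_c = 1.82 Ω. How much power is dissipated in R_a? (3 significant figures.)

P ≈ 0.475 W

ΣR = 60.12 Ω → I = 8.98/60.12 = 0.1494 A.
V(R_a) = I·R = 3.182 V; P = V·I = 3.182 × 0.1494 = 0.4752 W.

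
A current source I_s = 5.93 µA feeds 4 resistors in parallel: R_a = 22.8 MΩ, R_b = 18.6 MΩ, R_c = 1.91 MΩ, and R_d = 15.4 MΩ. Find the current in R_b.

Conductances: ΣG = 1/22.8 + 1/18.6 + 1/1.91 + 1/15.4 = 0.6861 (1/MΩ).
Current divider: I(R_b) = I_s · G_k/ΣG = 5.93 × (0.05376/0.6861) = 5.93 × 0.07836 = 0.4647 µA.

I ≈ 0.465 µA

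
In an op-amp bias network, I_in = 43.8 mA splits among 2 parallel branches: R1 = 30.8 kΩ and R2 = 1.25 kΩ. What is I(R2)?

Two-branch current divider: I_k = I_in · R_other/(R_1 + R_2).
I(R2) = 43.8 × 30.8/(30.8 + 1.25) = 43.8 × 0.9610 = 42.09 mA.

I ≈ 42.1 mA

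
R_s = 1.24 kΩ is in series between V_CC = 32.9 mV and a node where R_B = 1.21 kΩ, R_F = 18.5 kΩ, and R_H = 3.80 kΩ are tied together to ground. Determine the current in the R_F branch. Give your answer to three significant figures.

Combine the parallel branches: R_p = (1/1.21 + 1/18.5 + 1/3.80)⁻¹ = 0.8744 kΩ.
Node voltage V_A = V_CC · R_p/(R_s + R_p) = 32.9 × 0.4135 = 13.61 mV.
I(R_F) = V_A / R_F = 13.61/18.5 = 0.7354 µA.

I ≈ 0.735 µA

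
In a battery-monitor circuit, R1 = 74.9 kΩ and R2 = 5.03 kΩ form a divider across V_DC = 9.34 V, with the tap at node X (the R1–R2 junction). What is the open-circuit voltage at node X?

V_th is the unloaded tap voltage: V_DC · R2/(R1+R2) = 9.34 × 0.06293 = 0.5878 V.

V_th ≈ 0.588 V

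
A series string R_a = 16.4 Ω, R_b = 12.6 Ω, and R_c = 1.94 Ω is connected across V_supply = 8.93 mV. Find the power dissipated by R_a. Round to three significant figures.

P ≈ 1.37 µW

ΣR = 30.94 Ω → I = 8.93/30.94 = 0.2886 mA.
P(R_a) = I²·R_a = (0.2886)² × 16.4 = 1.366 µW.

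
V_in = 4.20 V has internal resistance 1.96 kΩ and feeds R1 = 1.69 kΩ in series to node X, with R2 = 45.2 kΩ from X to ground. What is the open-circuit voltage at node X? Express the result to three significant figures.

V_th ≈ 3.89 V

R1' = 1.96 + 1.69 = 3.650 kΩ (source resistance + R1).
With X open, the divider is unloaded: V_th = 4.20 × 45.2/48.85 = 3.886 V.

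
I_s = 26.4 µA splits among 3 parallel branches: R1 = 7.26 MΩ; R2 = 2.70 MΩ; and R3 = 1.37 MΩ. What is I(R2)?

I ≈ 7.90 µA

ΣG = 1/7.26 + 1/2.70 + 1/1.37 = 1.238.
Current divider: I(R2) = I_s · G_k/ΣG = 26.4 × (0.3704/1.238) = 26.4 × 0.2992 = 7.898 µA.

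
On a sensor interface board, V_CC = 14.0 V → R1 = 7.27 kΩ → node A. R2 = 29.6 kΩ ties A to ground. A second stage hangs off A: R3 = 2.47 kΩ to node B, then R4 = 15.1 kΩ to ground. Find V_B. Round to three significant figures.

V_B ≈ 7.25 V

The second stage (R3 + R4 = 17.57 kΩ) loads node A in parallel with R2.
R2 ‖ (R3+R4) = 11.03 kΩ.
First divider: V_A = V_CC · 11.03/(7.27 + 11.03) = 8.437 V.
V_B = V_A × 0.8594 = 7.251 V.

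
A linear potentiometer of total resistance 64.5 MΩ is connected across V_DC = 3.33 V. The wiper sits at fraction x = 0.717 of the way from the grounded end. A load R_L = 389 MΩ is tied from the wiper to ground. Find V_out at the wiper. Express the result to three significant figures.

V_out ≈ 2.31 V

The pot divides into 18.25 MΩ above the wiper and 46.25 MΩ below.
Lower segment in parallel with the load: 46.25 ‖ 389 = 41.33 MΩ.
Loaded-divider output: V_out = 3.33 × 0.6937 = 2.310 V.
(Unloaded: V_out = x·V_DC = 2.39 V.)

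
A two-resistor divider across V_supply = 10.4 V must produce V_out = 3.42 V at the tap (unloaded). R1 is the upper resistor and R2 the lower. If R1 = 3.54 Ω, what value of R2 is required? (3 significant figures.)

R2 ≈ 1.73 Ω

V_out/V_supply = R2/(R1+R2) = 0.3288.
R2 = R1 · 0.3288/(1 − 0.3288) = 1.734 Ω.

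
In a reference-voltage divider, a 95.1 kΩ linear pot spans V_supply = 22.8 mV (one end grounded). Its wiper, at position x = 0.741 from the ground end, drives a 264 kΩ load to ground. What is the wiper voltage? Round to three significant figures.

The pot divides into 24.63 kΩ above the wiper and 70.47 kΩ below.
Lower segment in parallel with the load: 70.47 ‖ 264 = 55.62 kΩ.
V_out = 22.8 × 55.62/(24.63 + 55.62) = 15.80 mV.
(Unloaded: V_out = x·V_supply = 16.9 mV.)

V_out ≈ 15.8 mV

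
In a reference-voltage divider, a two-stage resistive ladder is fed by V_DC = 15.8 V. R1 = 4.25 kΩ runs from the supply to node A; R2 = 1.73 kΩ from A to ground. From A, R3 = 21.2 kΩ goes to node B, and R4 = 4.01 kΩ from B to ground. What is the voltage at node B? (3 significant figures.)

V_B ≈ 0.693 V

Node A sees R2 in parallel with the series input of stage 2, R3 + R4 = 25.21 kΩ.
R2 ‖ (R3+R4) = 1.619 kΩ.
V_A = 15.8 × 1.619/(4.25 + 1.619) = 4.358 V.
Stage 2 is unloaded, so V_B = V_A · R4/(R3+R4) = 4.358 × 4.01/25.21 = 0.6933 V.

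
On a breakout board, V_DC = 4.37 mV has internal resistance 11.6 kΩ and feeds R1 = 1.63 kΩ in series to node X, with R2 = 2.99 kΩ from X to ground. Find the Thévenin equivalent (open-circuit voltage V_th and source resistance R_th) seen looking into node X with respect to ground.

V_th ≈ 0.806 mV, R_th ≈ 2.44 kΩ

R1' = 11.6 + 1.63 = 13.23 kΩ (source resistance + R1).
V_th is the unloaded tap voltage: V_DC · R2/(R1'+R2) = 4.37 × 0.1843 = 0.8056 mV.
Zeroing V_DC shorts the top of R1' to ground, so R_th = R1' ‖ R2 = 2.439 kΩ.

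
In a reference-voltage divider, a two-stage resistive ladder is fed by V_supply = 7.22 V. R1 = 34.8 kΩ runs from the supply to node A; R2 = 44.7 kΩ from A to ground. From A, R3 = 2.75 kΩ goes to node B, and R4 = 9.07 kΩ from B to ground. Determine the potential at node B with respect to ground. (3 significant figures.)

V_B ≈ 1.17 V

Node A sees R2 in parallel with the series input of stage 2, R3 + R4 = 11.82 kΩ.
R2 ‖ (R3+R4) = 9.348 kΩ.
V_A = 7.22 × 9.348/(34.8 + 9.348) = 1.529 V.
Stage 2 is unloaded, so V_B = V_A · R4/(R3+R4) = 1.529 × 9.07/11.82 = 1.173 V.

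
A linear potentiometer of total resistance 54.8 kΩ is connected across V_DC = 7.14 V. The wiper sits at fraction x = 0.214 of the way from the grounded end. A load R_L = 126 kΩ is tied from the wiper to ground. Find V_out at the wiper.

V_out ≈ 1.42 V

Split the track: R_lower = x·R_p = 11.73 kΩ, R_upper = (1−x)·R_p = 43.07 kΩ.
Lower segment in parallel with the load: 11.73 ‖ 126 = 10.73 kΩ.
Then V_out = V_DC · 10.73/(43.07 + 10.73) = 1.424 V.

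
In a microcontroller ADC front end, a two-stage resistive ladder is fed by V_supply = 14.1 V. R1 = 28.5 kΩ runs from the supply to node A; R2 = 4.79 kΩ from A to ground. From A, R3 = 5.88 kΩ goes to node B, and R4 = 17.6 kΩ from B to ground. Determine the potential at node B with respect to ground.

V_B ≈ 1.29 V

The second stage (R3 + R4 = 23.48 kΩ) loads node A in parallel with R2.
Effective lower resistance at A: R2 ‖ 23.48 = 3.978 kΩ.
First divider: V_A = V_supply · 3.978/(28.5 + 3.978) = 1.727 V.
V_B = V_A × 0.7496 = 1.295 V.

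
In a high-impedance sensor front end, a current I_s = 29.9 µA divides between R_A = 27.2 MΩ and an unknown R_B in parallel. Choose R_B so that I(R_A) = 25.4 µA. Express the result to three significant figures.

In a two-way split, I_A/I_s = R_B/(R_A + R_B).
With f = 0.8495, R_B = R_A · f/(1−f) = 27.2 × 5.644 = 153.5 MΩ.

R_B ≈ 154 MΩ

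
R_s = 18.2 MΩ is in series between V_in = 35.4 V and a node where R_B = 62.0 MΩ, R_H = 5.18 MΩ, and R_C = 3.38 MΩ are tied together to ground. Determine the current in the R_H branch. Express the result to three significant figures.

I ≈ 0.671 µA

Parallel bank: R_p = 1/(1/62.0 + 1/5.18 + 1/3.38) = 1.980 MΩ.
V_A = 35.4 × 1.980/20.18 = 3.473 V.
Branch current I = V_A/R_H = 3.473/5.18 = 0.6705 µA.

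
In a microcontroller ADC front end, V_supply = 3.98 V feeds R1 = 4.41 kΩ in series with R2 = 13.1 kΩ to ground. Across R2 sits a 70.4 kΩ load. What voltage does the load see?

V_out ≈ 2.84 V

The load sits in parallel with R2, giving an effective lower resistance R2' = R2·R_L/(R2+R_L) = 11.04 kΩ.
Now apply the divider: V_out = 3.98 × 0.7147 = 2.844 V.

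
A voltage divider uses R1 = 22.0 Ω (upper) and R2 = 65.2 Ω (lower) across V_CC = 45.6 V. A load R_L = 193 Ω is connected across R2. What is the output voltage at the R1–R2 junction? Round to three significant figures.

V_out ≈ 31.4 V

The load sits in parallel with R2, giving an effective lower resistance R2' = R2·R_L/(R2+R_L) = 48.74 Ω.
Voltage divider with the loaded lower leg: V_out = 45.6 × 48.74/(22.0 + 48.74) = 45.6 × 0.6890 = 31.42 V.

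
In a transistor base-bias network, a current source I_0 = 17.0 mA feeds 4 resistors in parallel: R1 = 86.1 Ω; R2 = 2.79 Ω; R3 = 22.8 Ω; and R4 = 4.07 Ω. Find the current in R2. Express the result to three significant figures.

ΣG = 1/86.1 + 1/2.79 + 1/22.8 + 1/4.07 = 0.6596.
Current divider: I(R2) = I_0 · G_k/ΣG = 17.0 × (0.3584/0.6596) = 17.0 × 0.5434 = 9.238 mA.

I ≈ 9.24 mA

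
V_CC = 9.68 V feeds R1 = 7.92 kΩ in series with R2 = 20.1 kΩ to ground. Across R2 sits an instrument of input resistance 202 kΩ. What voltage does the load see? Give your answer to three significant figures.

R2 ‖ R_L = (20.1 × 202)/(20.1 + 202) = 18.28 kΩ.
Voltage divider with the loaded lower leg: V_out = 9.68 × 18.28/(7.92 + 18.28) = 9.68 × 0.6977 = 6.754 V.

V_out ≈ 6.75 V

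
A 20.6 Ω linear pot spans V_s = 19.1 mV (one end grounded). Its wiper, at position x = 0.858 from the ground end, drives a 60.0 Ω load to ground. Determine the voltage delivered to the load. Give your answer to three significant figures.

V_out ≈ 15.7 mV

Split the track: R_lower = x·R_p = 17.67 Ω, R_upper = (1−x)·R_p = 2.925 Ω.
Lower segment in parallel with the load: 17.67 ‖ 60.0 = 13.65 Ω.
V_out = 19.1 × 13.65/(2.925 + 13.65) = 15.73 mV.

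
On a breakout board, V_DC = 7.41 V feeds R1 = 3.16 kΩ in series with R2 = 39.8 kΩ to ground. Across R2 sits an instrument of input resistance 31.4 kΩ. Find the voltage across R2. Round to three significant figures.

R2 ‖ R_L = (39.8 × 31.4)/(39.8 + 31.4) = 17.55 kΩ.
Voltage divider with the loaded lower leg: V_out = 7.41 × 17.55/(3.16 + 17.55) = 7.41 × 0.8474 = 6.279 V.
(Unloaded it would be 6.86 V; the load pulls it down.)

V_out ≈ 6.28 V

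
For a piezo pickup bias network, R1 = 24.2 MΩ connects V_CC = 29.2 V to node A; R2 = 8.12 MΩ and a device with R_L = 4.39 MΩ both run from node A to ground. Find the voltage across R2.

R2 ‖ R_L = (8.12 × 4.39)/(8.12 + 4.39) = 2.849 MΩ.
Now apply the divider: V_out = 29.2 × 0.1053 = 3.076 V.
(Unloaded it would be 7.34 V; the load pulls it down.)

V_out ≈ 3.08 V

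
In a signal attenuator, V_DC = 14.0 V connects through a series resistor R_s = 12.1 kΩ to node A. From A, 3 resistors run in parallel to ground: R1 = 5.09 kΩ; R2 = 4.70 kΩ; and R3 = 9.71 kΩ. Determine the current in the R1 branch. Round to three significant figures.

Combine the parallel branches: R_p = (1/5.09 + 1/4.70 + 1/9.71)⁻¹ = 1.952 kΩ.
V_A by voltage divider: V_A = 14.0 × 1.952/(12.1 + 1.952) = 1.945 V.
Branch current I = V_A/R1 = 1.945/5.09 = 0.3821 mA.
(Equivalently: I_total = 0.9963 mA, then current-divider fraction G_k/ΣG = 0.3836.)

I ≈ 0.382 mA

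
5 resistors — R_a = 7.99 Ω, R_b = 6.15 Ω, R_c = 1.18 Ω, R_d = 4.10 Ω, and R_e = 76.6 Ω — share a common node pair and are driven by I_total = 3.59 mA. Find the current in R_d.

I ≈ 0.629 mA

ΣG = 1/7.99 + 1/6.15 + 1/1.18 + 1/4.10 + 1/76.6 = 1.392.
By the current-divider rule, I = I_total · G_k/ΣG = 3.59 × 0.1752 = 0.6290 mA.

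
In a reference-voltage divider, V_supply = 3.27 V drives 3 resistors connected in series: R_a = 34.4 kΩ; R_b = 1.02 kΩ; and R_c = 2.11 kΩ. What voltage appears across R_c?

Total series resistance ΣR = 34.4 + 1.02 + 2.11 = 37.53 kΩ.
By the voltage-divider rule, V = 3.27 × 2.110/37.53 = 0.1838 V.

V ≈ 0.184 V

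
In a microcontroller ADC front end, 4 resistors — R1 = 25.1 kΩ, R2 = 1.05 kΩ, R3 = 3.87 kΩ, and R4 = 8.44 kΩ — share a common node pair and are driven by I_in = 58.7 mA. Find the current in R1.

I ≈ 1.71 mA

Total conductance ΣG = 1/25.1 + 1/1.05 + 1/3.87 + 1/8.44 = 1.369 (units of 1/kΩ).
Current divider: I(R1) = I_in · G_k/ΣG = 58.7 × (0.03984/1.369) = 58.7 × 0.02910 = 1.708 mA.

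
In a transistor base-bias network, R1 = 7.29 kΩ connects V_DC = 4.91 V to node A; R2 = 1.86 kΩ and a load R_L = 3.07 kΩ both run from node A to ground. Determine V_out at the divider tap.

The load sits in parallel with R2, giving an effective lower resistance R2' = R2·R_L/(R2+R_L) = 1.158 kΩ.
Then V_out = V_DC · R2'/(R1 + R2') = 4.91 × 1.158/8.448 = 0.6732 V.
(Unloaded it would be 0.998 V; the load pulls it down.)

V_out ≈ 0.673 V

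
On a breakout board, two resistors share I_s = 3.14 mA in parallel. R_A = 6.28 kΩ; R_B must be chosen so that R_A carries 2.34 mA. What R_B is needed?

In a two-way split, I_A/I_s = R_B/(R_A + R_B).
With f = 0.7452, R_B = R_A · f/(1−f) = 6.28 × 2.925 = 18.37 kΩ.

R_B ≈ 18.4 kΩ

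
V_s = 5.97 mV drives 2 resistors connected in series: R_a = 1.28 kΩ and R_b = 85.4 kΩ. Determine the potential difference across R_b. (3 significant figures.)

V ≈ 5.88 mV

Series total: ΣR = 1.28 + 85.4 = 86.68 kΩ.
By the voltage-divider rule, V = 5.97 × 85.40/86.68 = 5.882 mV.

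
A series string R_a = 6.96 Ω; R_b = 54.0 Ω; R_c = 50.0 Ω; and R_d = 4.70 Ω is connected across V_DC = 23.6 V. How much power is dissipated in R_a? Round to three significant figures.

ΣR = 115.7 Ω → I = 23.6/115.7 = 0.2040 A.
V(R_a) = I·R = 1.420 V; P = V·I = 1.420 × 0.2040 = 0.2898 W.

P ≈ 0.290 W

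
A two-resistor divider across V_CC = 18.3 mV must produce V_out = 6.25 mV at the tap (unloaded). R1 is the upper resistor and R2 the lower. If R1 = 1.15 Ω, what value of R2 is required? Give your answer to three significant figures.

The divider ratio is R2/(R1+R2) = 6.25/18.3 = 0.3415.
Rearranging, R2 = R1·k/(1−k) = 1.15 × 0.5187 = 0.5965 Ω.

R2 ≈ 0.596 Ω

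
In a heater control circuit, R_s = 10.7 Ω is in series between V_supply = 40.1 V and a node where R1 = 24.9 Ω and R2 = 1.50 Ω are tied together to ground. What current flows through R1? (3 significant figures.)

I ≈ 0.188 A

Parallel bank: R_p = 1/(1/24.9 + 1/1.50) = 1.415 Ω.
Node voltage V_A = V_supply · R_p/(R_s + R_p) = 40.1 × 0.1168 = 4.683 V.
I(R1) = V_A / R1 = 4.683/24.9 = 0.1881 A.
(Equivalently: I_total = 3.310 A, then current-divider fraction G_k/ΣG = 0.05682.)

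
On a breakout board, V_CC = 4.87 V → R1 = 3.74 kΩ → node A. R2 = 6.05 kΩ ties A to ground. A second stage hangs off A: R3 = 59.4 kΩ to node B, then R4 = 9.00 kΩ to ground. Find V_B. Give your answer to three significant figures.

V_B ≈ 0.383 V

Looking into the second stage from A: R3 + R4 = 68.40 kΩ appears in parallel with R2.
R2 ‖ (R3+R4) = 5.558 kΩ.
So V_A = 4.87 × 0.5978 = 2.911 V.
Then the unloaded second divider: V_B = V_A × R4/(R3+R4) = 2.911 × 0.1316 = 0.3831 V.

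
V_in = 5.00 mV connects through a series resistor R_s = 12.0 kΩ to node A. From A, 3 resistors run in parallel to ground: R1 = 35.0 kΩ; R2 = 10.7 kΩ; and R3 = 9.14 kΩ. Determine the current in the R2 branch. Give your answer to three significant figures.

I ≈ 0.124 µA

Parallel bank: R_p = 1/(1/35.0 + 1/10.7 + 1/9.14) = 4.321 kΩ.
Node voltage V_A = V_in · R_p/(R_s + R_p) = 5.00 × 0.2647 = 1.324 mV.
Branch current I = V_A/R2 = 1.324/10.7 = 0.1237 µA.
(Check via current divider: I_total = 0.3064 µA; share G_k/ΣG = 0.4038 → same result.)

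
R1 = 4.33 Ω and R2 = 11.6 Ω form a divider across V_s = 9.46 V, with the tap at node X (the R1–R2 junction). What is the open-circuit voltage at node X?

V_th ≈ 6.89 V

V_th is the unloaded tap voltage: V_s · R2/(R1+R2) = 9.46 × 0.7282 = 6.889 V.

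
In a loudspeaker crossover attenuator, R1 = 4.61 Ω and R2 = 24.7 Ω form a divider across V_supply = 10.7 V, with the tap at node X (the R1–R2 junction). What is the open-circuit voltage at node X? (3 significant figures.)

V_th ≈ 9.02 V

V_th is the unloaded tap voltage: V_supply · R2/(R1+R2) = 10.7 × 0.8427 = 9.017 V.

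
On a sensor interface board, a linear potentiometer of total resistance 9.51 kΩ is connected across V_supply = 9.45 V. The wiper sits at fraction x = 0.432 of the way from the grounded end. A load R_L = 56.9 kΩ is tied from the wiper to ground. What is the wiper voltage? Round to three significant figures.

The pot divides into 5.402 kΩ above the wiper and 4.108 kΩ below.
R_L loads the lower segment: effective lower R = 3.832 kΩ.
Then V_out = V_supply · 3.832/(5.402 + 3.832) = 3.922 V.

V_out ≈ 3.92 V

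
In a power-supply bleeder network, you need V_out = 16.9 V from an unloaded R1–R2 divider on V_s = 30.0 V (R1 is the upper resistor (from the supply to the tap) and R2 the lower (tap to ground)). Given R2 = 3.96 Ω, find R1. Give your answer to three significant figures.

Required fraction k = V_out/V_s = 0.5633.
So R1 = R2 · (V_s/V_out − 1) = 3.96 × (30.0/16.9 − 1) = 3.96 × 0.7751 = 3.070 Ω.

R1 ≈ 3.07 Ω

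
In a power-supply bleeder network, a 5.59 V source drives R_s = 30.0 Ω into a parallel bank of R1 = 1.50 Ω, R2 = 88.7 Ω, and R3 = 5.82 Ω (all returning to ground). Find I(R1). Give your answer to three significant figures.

Combine the parallel branches: R_p = (1/1.50 + 1/88.7 + 1/5.82)⁻¹ = 1.177 Ω.
V_A by voltage divider: V_A = 5.59 × 1.177/(30.0 + 1.177) = 0.2110 V.
I(R1) = V_A / R1 = 0.2110/1.50 = 0.1407 A.

I ≈ 0.141 A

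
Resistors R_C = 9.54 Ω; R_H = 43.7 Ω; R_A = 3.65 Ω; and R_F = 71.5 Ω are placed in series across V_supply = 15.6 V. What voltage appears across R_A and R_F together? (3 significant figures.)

Series total: ΣR = 9.54 + 43.7 + 3.65 + 71.5 = 128.4 Ω.
R_{R_A..R_F} = 3.65 + 71.5 = 75.15 Ω.
V = V_supply · R/ΣR = 15.6 × 0.5853 = 9.131 V.

V ≈ 9.13 V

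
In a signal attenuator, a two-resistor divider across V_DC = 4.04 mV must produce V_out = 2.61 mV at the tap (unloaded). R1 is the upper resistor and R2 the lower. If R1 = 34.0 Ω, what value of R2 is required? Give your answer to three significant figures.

V_out/V_DC = R2/(R1+R2) = 0.6460.
R2 = R1 · 0.6460/(1 − 0.6460) = 62.06 Ω.

R2 ≈ 62.1 Ω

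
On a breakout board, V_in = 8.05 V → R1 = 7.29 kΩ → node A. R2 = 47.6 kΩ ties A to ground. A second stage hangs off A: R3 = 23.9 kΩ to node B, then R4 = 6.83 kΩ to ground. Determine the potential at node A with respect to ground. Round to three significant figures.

V_A ≈ 5.79 V

The second stage (R3 + R4 = 30.73 kΩ) loads node A in parallel with R2.
Effective lower resistance at A: R2 ‖ 30.73 = 18.67 kΩ.
First divider: V_A = V_in · 18.67/(7.29 + 18.67) = 5.790 V.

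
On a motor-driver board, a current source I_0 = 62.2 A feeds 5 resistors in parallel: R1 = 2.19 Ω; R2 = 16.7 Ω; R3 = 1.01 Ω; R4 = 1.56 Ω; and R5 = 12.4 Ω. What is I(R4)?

I ≈ 17.9 A

Total conductance ΣG = 1/2.19 + 1/16.7 + 1/1.01 + 1/1.56 + 1/12.4 = 2.228 (units of 1/Ω).
R4 takes the fraction G_k/ΣG = 0.6410/2.228 = 0.2877, so I = 62.2 × 0.2877 = 17.89 A.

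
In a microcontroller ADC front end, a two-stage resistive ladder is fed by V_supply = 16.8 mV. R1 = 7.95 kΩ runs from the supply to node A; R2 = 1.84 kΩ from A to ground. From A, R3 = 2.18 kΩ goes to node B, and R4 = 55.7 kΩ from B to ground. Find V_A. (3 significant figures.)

V_A ≈ 3.08 mV

Looking into the second stage from A: R3 + R4 = 57.88 kΩ appears in parallel with R2.
Effective lower resistance at A: R2 ‖ 57.88 = 1.783 kΩ.
V_A = 16.8 × 1.783/(7.95 + 1.783) = 3.078 mV.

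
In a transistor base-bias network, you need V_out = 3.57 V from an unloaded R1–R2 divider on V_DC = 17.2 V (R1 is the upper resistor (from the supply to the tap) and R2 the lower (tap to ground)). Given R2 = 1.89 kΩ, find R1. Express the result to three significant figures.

R1 ≈ 7.22 kΩ

The divider ratio is R2/(R1+R2) = 3.57/17.2 = 0.2076.
R1 = R2·(1/k − 1) = 1.89 × 3.818 = 7.216 kΩ.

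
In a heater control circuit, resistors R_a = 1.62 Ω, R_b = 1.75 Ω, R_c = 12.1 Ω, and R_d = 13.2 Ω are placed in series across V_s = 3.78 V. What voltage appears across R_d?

V ≈ 1.74 V

ΣR = 1.62 + 1.75 + 12.1 + 13.2 = 28.67 Ω.
Voltage divider: V = V_s · (13.20 / 28.67) = 3.78 × 0.4604 = 1.740 V.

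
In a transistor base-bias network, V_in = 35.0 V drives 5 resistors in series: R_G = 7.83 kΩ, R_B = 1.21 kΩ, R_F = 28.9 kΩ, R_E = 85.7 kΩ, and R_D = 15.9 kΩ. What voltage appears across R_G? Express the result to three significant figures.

V ≈ 1.96 V

ΣR = 7.83 + 1.21 + 28.9 + 85.7 + 15.9 = 139.5 kΩ.
Voltage divider: V = V_in · (7.830 / 139.5) = 35.0 × 0.05611 = 1.964 V.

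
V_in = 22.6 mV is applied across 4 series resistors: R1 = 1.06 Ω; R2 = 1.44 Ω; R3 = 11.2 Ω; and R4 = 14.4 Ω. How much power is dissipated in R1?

The common current is I = 22.6/28.10 = 0.8043 mA.
V(R1) = I·R = 0.8525 mV; P = V·I = 0.8525 × 0.8043 = 0.6857 µW.

P ≈ 0.686 µW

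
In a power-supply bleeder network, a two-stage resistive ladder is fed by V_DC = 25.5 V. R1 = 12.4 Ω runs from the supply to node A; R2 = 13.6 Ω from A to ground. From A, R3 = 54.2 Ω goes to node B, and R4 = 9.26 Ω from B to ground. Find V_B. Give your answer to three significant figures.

The second stage (R3 + R4 = 63.46 Ω) loads node A in parallel with R2.
R2 ‖ (R3+R4) = 11.20 Ω.
V_A = 25.5 × 11.20/(12.4 + 11.20) = 12.10 V.
Stage 2 is unloaded, so V_B = V_A · R4/(R3+R4) = 12.10 × 9.26/63.46 = 1.766 V.

V_B ≈ 1.77 V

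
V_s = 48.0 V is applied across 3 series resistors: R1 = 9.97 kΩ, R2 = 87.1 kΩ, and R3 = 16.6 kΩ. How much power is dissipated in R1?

ΣR = 113.7 kΩ → I = 48.0/113.7 = 0.4223 mA.
P = I²R = 0.1783 × 9.97 = 1.778 mW.

P ≈ 1.78 mW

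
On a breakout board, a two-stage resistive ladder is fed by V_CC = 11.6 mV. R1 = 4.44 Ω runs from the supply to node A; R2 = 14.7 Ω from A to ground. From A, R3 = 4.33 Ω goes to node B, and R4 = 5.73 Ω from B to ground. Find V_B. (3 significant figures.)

Node A sees R2 in parallel with the series input of stage 2, R3 + R4 = 10.06 Ω.
Effective lower resistance at A: R2 ‖ 10.06 = 5.973 Ω.
First divider: V_A = V_CC · 5.973/(4.44 + 5.973) = 6.654 mV.
Then the unloaded second divider: V_B = V_A × R4/(R3+R4) = 6.654 × 0.5696 = 3.790 mV.

V_B ≈ 3.79 mV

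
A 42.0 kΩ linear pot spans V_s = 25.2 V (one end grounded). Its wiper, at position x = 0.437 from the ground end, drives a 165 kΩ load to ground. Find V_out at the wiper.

V_out ≈ 10.4 V

Split the track: R_lower = x·R_p = 18.35 kΩ, R_upper = (1−x)·R_p = 23.65 kΩ.
(x·R_p) ‖ R_L = 16.52 kΩ.
Then V_out = V_s · 16.52/(23.65 + 16.52) = 10.36 V.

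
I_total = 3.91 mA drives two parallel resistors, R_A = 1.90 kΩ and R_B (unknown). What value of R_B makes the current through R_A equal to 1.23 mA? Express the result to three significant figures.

Two-branch current divider: I_A = I_total · R_B/(R_A + R_B).
1.23/3.91 = R_B/(R_A + R_B) → R_B = R_A · (0.3146)/(1 − 0.3146) = 1.90 × 0.4590 = 0.8720 kΩ.

R_B ≈ 0.872 kΩ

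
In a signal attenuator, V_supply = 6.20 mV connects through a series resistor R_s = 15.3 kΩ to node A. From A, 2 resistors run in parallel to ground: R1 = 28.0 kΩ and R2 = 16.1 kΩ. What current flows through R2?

Equivalent of the parallel group: R_p = 10.22 kΩ.
V_A by voltage divider: V_A = 6.20 × 10.22/(15.3 + 10.22) = 2.483 mV.
Branch current I = V_A/R2 = 2.483/16.1 = 0.1542 µA.

I ≈ 0.154 µA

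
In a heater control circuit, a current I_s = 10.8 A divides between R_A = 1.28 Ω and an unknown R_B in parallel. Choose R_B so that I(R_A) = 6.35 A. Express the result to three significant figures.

R_B ≈ 1.83 Ω

The fraction through R_A equals R_B/(R_A+R_B).
6.35/10.8 = R_B/(R_A + R_B) → R_B = R_A · (0.5880)/(1 − 0.5880) = 1.28 × 1.427 = 1.827 Ω.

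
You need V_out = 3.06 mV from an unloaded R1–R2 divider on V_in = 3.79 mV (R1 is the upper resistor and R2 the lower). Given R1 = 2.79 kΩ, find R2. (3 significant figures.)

Required fraction k = V_out/V_in = 0.8074.
Rearranging, R2 = R1·k/(1−k) = 2.79 × 4.192 = 11.70 kΩ.

R2 ≈ 11.7 kΩ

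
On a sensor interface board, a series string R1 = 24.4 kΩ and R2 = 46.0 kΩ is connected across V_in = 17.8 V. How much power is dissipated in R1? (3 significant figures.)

ΣR = 70.40 kΩ → I = 17.8/70.40 = 0.2528 mA.
V(R1) = I·R = 6.169 V; P = V·I = 6.169 × 0.2528 = 1.560 mW.

P ≈ 1.56 mW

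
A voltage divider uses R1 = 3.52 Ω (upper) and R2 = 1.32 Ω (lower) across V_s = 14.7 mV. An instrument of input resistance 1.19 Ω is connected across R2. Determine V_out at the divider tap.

First combine the lower leg with the load: R2 ‖ R_L = 0.6258 Ω.
Voltage divider with the loaded lower leg: V_out = 14.7 × 0.6258/(3.52 + 0.6258) = 14.7 × 0.1510 = 2.219 mV.

V_out ≈ 2.22 mV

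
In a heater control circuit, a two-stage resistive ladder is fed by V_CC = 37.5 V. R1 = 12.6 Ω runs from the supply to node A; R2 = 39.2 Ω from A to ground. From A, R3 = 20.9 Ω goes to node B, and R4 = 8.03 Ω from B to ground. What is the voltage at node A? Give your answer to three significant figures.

V_A ≈ 21.3 V

Looking into the second stage from A: R3 + R4 = 28.93 Ω appears in parallel with R2.
Effective lower resistance at A: R2 ‖ 28.93 = 16.65 Ω.
First divider: V_A = V_CC · 16.65/(12.6 + 16.65) = 21.34 V.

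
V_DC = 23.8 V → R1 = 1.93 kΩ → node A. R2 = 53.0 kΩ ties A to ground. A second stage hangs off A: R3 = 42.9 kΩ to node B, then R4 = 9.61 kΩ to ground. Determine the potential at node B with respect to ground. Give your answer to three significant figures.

V_B ≈ 4.06 V

The second stage (R3 + R4 = 52.51 kΩ) loads node A in parallel with R2.
Effective lower resistance at A: R2 ‖ 52.51 = 26.38 kΩ.
So V_A = 23.8 × 0.9318 = 22.18 V.
Stage 2 is unloaded, so V_B = V_A · R4/(R3+R4) = 22.18 × 9.61/52.51 = 4.059 V.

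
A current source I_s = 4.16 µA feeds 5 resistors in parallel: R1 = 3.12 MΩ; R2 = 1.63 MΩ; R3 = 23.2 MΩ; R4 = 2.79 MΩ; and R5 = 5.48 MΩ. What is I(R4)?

I ≈ 0.982 µA

ΣG = 1/3.12 + 1/1.63 + 1/23.2 + 1/2.79 + 1/5.48 = 1.518.
Current divider: I(R4) = I_s · G_k/ΣG = 4.16 × (0.3584/1.518) = 4.16 × 0.2361 = 0.9822 µA.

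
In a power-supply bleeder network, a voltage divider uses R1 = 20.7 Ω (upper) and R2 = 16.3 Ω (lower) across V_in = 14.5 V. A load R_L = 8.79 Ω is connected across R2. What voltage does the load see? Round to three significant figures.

R2 ‖ R_L = (16.3 × 8.79)/(16.3 + 8.79) = 5.711 Ω.
Now apply the divider: V_out = 14.5 × 0.2162 = 3.135 V.

V_out ≈ 3.14 V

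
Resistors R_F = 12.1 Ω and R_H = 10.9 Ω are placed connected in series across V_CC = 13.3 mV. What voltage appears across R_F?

Series total: ΣR = 12.1 + 10.9 = 23.00 Ω.
V = V_CC · R/ΣR = 13.3 × 0.5261 = 6.997 mV.

V ≈ 7.00 mV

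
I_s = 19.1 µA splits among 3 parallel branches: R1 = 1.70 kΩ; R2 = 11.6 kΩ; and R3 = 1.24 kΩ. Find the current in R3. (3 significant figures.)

ΣG = 1/1.70 + 1/11.6 + 1/1.24 = 1.481.
By the current-divider rule, I = I_s · G_k/ΣG = 19.1 × 0.5446 = 10.40 µA.

I ≈ 10.4 µA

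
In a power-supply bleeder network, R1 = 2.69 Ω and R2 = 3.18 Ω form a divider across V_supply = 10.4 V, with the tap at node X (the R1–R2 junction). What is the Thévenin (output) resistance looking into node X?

Zeroing V_supply shorts the top of R1 to ground, so R_th = R1 ‖ R2 = 1.457 Ω.

R_th ≈ 1.46 Ω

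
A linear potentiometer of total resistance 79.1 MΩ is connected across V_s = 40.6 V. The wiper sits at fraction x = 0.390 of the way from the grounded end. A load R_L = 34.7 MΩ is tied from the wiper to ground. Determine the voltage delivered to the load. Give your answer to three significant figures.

The pot divides into 48.25 MΩ above the wiper and 30.85 MΩ below.
R_L loads the lower segment: effective lower R = 16.33 MΩ.
Loaded-divider output: V_out = 40.6 × 0.2529 = 10.27 V.

V_out ≈ 10.3 V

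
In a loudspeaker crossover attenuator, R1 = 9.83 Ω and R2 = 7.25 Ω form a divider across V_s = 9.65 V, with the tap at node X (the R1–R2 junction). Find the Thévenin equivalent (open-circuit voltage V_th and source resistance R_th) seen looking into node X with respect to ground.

Open-circuit (no load on X): V_th = V_s · R2/(R1 + R2) = 9.65 × 7.25/(9.830 + 7.25) = 4.096 V.
With V_s suppressed (replaced by a short), R_th = R1 ‖ R2 = (9.830 × 7.25)/(9.830 + 7.25) = 4.173 Ω.

V_th ≈ 4.10 V, R_th ≈ 4.17 Ω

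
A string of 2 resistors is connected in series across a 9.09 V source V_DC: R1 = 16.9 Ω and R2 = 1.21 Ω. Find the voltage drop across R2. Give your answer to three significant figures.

Total series resistance ΣR = 16.9 + 1.21 = 18.11 Ω.
Voltage divider: V = V_DC · (1.210 / 18.11) = 9.09 × 0.06681 = 0.6073 V.

V ≈ 0.607 V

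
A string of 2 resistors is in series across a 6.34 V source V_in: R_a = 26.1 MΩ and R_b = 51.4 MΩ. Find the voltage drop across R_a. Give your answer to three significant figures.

ΣR = 26.1 + 51.4 = 77.50 MΩ.
Voltage divider: V = V_in · (26.10 / 77.50) = 6.34 × 0.3368 = 2.135 V.

V ≈ 2.14 V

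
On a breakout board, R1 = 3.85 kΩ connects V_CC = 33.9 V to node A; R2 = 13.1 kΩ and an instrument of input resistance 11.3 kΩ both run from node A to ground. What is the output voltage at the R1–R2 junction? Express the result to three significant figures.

V_out ≈ 20.7 V

First combine the lower leg with the load: R2 ‖ R_L = 6.067 kΩ.
Voltage divider with the loaded lower leg: V_out = 33.9 × 6.067/(3.85 + 6.067) = 33.9 × 0.6118 = 20.74 V.
(Unloaded it would be 26.2 V; the load pulls it down.)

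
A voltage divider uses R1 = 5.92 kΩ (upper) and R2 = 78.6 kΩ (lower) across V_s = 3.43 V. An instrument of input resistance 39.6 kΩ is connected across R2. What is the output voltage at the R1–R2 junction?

V_out ≈ 2.80 V

First combine the lower leg with the load: R2 ‖ R_L = 26.33 kΩ.
Then V_out = V_s · R2'/(R1 + R2') = 3.43 × 26.33/32.25 = 2.800 V.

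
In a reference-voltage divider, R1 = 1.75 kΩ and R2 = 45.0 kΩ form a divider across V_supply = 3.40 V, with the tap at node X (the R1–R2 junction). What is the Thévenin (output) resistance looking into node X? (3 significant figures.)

Zeroing V_supply shorts the top of R1 to ground, so R_th = R1 ‖ R2 = 1.684 kΩ.

R_th ≈ 1.68 kΩ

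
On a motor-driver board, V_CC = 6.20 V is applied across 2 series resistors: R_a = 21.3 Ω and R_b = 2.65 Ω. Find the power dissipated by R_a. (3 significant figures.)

P ≈ 1.43 W

Series current I = V_CC/ΣR = 6.20/23.95 = 0.2589 A.
P = I²R = 0.06702 × 21.3 = 1.427 W.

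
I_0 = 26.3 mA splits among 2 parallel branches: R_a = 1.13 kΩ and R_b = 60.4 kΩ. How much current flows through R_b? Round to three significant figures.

I ≈ 0.483 mA

For two parallel branches, I_k = I_0 · (other R)/(sum of R).
So I = 26.3 × 1.13/61.53 = 0.4830 mA.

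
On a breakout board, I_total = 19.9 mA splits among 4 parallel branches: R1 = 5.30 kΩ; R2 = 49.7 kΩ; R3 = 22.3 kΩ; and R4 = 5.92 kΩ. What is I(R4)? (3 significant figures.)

Total conductance ΣG = 1/5.30 + 1/49.7 + 1/22.3 + 1/5.92 = 0.4226 (units of 1/kΩ).
By the current-divider rule, I = I_total · G_k/ΣG = 19.9 × 0.3997 = 7.955 mA.

I ≈ 7.96 mA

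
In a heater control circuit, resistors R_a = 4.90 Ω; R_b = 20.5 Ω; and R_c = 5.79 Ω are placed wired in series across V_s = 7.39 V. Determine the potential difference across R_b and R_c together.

V ≈ 6.23 V

Total series resistance ΣR = 4.90 + 20.5 + 5.79 = 31.19 Ω.
R_{R_b..R_c} = 20.5 + 5.79 = 26.29 Ω.
V = V_s · R/ΣR = 7.39 × 0.8429 = 6.229 V.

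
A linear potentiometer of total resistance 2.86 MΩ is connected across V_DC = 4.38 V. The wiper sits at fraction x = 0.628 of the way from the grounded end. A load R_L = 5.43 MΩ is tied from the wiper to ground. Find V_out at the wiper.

Split the track: R_lower = x·R_p = 1.796 MΩ, R_upper = (1−x)·R_p = 1.064 MΩ.
Lower segment in parallel with the load: 1.796 ‖ 5.43 = 1.350 MΩ.
Then V_out = V_DC · 1.350/(1.064 + 1.350) = 2.449 V.

V_out ≈ 2.45 V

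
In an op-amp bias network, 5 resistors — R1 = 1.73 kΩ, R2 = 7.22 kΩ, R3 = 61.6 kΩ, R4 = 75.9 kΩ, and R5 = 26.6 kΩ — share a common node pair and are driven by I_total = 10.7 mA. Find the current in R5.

I ≈ 0.513 mA

Conductances: ΣG = 1/1.73 + 1/7.22 + 1/61.6 + 1/75.9 + 1/26.6 = 0.7835 (1/kΩ).
Current divider: I(R5) = I_total · G_k/ΣG = 10.7 × (0.03759/0.7835) = 10.7 × 0.04798 = 0.5134 mA.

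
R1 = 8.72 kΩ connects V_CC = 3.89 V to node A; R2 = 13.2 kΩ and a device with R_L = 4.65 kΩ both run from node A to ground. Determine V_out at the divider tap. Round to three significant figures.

First combine the lower leg with the load: R2 ‖ R_L = 3.439 kΩ.
Now apply the divider: V_out = 3.89 × 0.2828 = 1.100 V.

V_out ≈ 1.10 V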